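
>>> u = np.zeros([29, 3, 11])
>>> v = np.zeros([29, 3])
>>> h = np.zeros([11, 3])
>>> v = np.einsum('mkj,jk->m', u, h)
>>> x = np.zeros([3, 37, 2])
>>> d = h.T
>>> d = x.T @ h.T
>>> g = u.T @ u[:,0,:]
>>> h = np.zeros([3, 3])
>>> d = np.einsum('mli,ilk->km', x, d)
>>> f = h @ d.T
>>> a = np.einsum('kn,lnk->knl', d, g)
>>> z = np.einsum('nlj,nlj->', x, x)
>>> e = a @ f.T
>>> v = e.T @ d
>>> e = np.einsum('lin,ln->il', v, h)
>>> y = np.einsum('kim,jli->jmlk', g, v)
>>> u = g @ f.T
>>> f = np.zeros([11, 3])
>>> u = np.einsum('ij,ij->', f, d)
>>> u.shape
()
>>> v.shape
(3, 3, 3)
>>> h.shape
(3, 3)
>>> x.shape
(3, 37, 2)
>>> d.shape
(11, 3)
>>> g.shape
(11, 3, 11)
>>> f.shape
(11, 3)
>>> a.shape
(11, 3, 11)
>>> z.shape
()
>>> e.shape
(3, 3)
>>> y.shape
(3, 11, 3, 11)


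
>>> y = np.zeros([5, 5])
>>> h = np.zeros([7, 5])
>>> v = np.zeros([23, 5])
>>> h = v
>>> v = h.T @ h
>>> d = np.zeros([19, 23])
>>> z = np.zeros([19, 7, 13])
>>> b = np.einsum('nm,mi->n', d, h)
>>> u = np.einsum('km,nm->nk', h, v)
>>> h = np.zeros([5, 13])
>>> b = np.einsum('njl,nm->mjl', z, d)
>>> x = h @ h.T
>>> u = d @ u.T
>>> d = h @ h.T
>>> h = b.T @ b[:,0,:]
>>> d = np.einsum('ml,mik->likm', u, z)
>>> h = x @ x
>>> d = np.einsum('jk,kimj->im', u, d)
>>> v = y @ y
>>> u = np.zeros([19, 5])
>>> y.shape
(5, 5)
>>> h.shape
(5, 5)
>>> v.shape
(5, 5)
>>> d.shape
(7, 13)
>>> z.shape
(19, 7, 13)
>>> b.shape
(23, 7, 13)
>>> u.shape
(19, 5)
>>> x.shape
(5, 5)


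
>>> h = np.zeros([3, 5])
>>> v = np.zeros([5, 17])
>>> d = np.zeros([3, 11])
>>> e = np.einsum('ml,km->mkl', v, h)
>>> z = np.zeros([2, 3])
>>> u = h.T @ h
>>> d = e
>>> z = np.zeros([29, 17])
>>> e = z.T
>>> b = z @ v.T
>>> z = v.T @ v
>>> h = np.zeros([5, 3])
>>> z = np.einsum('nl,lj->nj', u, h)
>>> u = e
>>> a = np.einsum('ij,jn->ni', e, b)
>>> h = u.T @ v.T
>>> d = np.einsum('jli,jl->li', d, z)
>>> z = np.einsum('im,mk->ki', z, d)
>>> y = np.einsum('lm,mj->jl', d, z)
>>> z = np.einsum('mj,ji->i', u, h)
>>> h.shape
(29, 5)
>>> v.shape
(5, 17)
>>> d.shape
(3, 17)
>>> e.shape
(17, 29)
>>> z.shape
(5,)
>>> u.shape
(17, 29)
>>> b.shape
(29, 5)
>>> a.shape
(5, 17)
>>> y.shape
(5, 3)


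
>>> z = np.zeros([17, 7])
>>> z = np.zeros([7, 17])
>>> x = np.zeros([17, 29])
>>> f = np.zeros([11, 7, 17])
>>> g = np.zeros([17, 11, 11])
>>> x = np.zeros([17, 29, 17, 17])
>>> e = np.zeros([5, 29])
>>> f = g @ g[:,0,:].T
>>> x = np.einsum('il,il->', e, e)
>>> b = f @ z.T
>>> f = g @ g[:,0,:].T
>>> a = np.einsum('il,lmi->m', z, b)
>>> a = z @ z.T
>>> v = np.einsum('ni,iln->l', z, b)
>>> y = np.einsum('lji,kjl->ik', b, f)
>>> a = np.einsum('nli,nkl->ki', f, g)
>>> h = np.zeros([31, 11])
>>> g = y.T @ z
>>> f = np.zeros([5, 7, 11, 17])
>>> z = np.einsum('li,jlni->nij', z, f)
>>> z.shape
(11, 17, 5)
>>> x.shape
()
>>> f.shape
(5, 7, 11, 17)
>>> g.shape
(17, 17)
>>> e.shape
(5, 29)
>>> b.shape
(17, 11, 7)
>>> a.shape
(11, 17)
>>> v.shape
(11,)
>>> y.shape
(7, 17)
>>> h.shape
(31, 11)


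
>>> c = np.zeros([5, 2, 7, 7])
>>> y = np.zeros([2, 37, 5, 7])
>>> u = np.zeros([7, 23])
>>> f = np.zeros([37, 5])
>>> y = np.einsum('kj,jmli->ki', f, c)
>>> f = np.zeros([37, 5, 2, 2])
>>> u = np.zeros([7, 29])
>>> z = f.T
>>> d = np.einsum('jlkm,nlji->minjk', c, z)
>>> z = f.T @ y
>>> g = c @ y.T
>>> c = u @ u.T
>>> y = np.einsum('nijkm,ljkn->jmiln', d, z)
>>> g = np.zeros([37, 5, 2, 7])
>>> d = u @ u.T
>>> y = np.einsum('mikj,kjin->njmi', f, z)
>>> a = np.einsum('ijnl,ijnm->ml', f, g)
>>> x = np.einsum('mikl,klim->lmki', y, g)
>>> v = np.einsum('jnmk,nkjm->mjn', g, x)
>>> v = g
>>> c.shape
(7, 7)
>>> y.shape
(7, 2, 37, 5)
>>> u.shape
(7, 29)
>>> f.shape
(37, 5, 2, 2)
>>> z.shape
(2, 2, 5, 7)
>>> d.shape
(7, 7)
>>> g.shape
(37, 5, 2, 7)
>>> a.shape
(7, 2)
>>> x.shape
(5, 7, 37, 2)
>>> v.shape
(37, 5, 2, 7)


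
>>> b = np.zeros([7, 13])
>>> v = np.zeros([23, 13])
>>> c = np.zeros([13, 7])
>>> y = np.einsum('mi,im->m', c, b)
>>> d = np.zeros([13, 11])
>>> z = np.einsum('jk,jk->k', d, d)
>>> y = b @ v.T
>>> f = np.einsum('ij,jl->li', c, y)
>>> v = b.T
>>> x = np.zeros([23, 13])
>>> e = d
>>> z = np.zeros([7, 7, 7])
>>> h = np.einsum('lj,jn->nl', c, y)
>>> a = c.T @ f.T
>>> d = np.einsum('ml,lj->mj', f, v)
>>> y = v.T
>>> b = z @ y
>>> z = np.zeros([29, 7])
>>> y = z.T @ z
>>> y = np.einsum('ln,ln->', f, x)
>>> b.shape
(7, 7, 13)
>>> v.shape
(13, 7)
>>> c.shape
(13, 7)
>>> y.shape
()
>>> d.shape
(23, 7)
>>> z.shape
(29, 7)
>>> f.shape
(23, 13)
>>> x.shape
(23, 13)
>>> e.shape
(13, 11)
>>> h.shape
(23, 13)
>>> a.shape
(7, 23)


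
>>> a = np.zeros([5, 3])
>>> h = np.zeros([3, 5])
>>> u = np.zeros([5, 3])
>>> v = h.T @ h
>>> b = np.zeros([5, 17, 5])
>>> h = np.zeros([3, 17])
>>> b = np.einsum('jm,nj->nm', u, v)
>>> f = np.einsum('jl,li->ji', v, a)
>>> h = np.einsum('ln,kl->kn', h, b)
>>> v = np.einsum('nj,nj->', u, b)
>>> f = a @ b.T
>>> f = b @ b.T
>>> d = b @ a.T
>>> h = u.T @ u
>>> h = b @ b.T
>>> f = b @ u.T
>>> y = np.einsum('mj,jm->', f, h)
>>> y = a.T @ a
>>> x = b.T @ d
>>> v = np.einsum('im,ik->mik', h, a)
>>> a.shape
(5, 3)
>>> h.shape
(5, 5)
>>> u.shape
(5, 3)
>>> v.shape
(5, 5, 3)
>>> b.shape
(5, 3)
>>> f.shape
(5, 5)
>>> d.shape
(5, 5)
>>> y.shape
(3, 3)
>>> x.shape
(3, 5)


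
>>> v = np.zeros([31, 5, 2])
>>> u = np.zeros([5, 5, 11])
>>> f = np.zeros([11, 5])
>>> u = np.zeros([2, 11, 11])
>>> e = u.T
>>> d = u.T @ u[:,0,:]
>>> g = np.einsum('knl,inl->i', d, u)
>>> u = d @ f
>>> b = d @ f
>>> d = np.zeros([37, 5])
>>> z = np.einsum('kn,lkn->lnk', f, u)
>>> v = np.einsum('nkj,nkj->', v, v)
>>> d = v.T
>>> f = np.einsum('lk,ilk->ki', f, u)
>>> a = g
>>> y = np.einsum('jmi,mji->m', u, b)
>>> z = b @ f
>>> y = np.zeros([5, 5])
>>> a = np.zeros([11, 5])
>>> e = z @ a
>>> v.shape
()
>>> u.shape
(11, 11, 5)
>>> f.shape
(5, 11)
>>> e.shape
(11, 11, 5)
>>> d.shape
()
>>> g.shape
(2,)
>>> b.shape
(11, 11, 5)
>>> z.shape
(11, 11, 11)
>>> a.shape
(11, 5)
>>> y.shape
(5, 5)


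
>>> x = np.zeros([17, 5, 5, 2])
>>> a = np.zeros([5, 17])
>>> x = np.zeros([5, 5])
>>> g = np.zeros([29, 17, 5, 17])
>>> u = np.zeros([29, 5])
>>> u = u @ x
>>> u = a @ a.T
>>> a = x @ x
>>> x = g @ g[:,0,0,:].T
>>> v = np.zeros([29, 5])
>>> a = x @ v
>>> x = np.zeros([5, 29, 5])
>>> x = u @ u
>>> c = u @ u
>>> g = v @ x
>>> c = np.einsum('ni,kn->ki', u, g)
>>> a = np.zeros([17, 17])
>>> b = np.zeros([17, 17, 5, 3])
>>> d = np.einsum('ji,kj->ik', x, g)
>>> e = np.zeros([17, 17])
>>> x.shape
(5, 5)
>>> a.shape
(17, 17)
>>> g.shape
(29, 5)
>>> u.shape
(5, 5)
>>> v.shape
(29, 5)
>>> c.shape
(29, 5)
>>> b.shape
(17, 17, 5, 3)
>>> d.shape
(5, 29)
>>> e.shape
(17, 17)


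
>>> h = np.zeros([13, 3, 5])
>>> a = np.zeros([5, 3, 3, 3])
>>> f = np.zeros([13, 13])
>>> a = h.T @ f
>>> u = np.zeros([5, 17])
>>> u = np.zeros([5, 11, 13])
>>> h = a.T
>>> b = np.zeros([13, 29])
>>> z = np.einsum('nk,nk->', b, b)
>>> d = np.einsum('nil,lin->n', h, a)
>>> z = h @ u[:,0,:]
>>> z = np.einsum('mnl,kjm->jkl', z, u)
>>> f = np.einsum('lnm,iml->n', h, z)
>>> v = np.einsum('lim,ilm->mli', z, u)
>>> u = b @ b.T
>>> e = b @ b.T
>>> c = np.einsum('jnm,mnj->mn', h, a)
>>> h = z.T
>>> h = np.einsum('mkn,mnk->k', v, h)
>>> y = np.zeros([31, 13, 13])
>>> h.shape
(11,)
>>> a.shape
(5, 3, 13)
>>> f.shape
(3,)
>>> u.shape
(13, 13)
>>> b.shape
(13, 29)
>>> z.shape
(11, 5, 13)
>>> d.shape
(13,)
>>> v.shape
(13, 11, 5)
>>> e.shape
(13, 13)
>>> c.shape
(5, 3)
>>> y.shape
(31, 13, 13)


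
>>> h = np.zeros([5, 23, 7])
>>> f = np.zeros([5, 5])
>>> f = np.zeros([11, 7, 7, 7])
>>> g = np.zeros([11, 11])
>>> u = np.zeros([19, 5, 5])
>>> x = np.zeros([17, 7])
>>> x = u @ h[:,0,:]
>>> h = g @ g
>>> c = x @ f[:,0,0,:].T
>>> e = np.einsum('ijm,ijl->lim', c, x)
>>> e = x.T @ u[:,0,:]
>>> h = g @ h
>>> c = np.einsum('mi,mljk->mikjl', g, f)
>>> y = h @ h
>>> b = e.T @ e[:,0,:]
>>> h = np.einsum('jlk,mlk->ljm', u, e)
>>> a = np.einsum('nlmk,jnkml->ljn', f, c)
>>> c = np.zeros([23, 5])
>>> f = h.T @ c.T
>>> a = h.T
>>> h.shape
(5, 19, 7)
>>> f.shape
(7, 19, 23)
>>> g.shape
(11, 11)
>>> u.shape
(19, 5, 5)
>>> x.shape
(19, 5, 7)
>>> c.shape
(23, 5)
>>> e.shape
(7, 5, 5)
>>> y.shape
(11, 11)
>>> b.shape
(5, 5, 5)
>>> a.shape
(7, 19, 5)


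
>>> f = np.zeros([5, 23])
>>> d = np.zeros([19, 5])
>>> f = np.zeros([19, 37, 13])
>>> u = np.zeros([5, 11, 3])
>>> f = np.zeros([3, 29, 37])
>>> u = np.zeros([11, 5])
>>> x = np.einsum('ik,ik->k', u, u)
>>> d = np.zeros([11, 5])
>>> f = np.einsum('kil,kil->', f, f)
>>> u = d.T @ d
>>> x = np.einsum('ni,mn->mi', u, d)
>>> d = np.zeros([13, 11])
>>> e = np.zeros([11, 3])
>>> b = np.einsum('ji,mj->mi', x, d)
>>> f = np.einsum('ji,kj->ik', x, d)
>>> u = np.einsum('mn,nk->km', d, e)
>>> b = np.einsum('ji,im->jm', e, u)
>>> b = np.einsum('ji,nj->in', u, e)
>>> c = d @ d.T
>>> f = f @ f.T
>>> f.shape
(5, 5)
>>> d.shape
(13, 11)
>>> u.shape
(3, 13)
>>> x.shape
(11, 5)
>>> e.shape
(11, 3)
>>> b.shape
(13, 11)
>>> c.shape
(13, 13)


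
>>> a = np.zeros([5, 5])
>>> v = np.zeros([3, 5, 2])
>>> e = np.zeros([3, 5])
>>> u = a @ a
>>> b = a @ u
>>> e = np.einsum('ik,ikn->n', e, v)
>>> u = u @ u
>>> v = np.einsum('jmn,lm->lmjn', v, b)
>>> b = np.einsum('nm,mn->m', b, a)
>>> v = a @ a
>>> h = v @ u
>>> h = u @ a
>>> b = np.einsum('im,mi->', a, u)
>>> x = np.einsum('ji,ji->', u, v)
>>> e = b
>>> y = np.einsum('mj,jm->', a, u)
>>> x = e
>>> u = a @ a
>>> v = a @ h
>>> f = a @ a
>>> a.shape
(5, 5)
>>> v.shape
(5, 5)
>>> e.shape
()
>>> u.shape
(5, 5)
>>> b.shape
()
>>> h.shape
(5, 5)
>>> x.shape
()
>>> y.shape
()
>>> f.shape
(5, 5)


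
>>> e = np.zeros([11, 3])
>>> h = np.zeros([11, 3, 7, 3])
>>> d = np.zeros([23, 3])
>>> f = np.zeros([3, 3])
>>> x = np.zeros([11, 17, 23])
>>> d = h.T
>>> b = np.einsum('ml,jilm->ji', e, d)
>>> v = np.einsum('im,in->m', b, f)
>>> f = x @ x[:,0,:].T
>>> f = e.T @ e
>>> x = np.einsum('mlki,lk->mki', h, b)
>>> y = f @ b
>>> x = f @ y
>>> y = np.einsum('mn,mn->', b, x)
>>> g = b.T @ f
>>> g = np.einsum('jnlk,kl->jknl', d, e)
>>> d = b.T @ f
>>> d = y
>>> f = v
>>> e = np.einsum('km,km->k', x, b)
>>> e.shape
(3,)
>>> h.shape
(11, 3, 7, 3)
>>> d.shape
()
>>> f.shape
(7,)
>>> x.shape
(3, 7)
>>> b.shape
(3, 7)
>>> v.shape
(7,)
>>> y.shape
()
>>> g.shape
(3, 11, 7, 3)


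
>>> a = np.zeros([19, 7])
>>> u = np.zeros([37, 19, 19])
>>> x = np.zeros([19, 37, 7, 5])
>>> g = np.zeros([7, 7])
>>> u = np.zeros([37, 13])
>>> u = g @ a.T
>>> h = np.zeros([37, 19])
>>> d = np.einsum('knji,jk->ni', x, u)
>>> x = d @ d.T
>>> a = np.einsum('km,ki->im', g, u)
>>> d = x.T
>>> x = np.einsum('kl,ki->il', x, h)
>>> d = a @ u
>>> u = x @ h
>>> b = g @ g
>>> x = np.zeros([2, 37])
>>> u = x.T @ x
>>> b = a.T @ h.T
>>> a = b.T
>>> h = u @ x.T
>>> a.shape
(37, 7)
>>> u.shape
(37, 37)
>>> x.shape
(2, 37)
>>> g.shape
(7, 7)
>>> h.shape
(37, 2)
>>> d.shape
(19, 19)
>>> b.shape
(7, 37)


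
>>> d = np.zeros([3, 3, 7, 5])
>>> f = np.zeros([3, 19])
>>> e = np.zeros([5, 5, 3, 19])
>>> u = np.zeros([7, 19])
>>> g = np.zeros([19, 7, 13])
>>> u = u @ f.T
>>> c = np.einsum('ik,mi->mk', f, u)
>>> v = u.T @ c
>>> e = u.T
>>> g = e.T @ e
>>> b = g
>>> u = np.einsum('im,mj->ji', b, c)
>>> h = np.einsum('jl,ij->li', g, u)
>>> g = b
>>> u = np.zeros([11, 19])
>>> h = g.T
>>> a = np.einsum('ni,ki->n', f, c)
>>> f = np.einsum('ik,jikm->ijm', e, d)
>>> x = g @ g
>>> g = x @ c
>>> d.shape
(3, 3, 7, 5)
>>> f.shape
(3, 3, 5)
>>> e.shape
(3, 7)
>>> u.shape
(11, 19)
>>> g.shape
(7, 19)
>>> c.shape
(7, 19)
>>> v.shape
(3, 19)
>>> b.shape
(7, 7)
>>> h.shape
(7, 7)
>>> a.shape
(3,)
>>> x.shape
(7, 7)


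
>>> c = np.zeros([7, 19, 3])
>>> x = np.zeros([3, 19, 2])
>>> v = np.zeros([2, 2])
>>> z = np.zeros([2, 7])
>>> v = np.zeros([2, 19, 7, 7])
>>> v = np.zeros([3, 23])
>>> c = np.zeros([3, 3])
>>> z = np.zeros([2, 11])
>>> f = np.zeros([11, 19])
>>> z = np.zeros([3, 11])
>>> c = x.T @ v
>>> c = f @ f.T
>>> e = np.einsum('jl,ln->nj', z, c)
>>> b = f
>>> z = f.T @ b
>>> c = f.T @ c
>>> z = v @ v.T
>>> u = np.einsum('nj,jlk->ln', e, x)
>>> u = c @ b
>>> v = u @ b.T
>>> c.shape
(19, 11)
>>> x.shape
(3, 19, 2)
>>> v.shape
(19, 11)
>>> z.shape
(3, 3)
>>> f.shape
(11, 19)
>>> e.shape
(11, 3)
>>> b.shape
(11, 19)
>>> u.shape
(19, 19)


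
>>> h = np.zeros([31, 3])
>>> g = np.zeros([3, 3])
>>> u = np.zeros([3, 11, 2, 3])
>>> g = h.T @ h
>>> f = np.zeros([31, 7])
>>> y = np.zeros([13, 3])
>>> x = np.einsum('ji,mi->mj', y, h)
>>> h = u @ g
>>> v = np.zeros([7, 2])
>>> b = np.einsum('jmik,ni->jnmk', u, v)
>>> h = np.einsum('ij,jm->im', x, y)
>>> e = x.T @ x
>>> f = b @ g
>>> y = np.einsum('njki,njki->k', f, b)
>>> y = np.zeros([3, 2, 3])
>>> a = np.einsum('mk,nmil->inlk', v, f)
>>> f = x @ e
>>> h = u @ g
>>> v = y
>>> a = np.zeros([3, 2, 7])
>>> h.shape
(3, 11, 2, 3)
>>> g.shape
(3, 3)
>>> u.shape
(3, 11, 2, 3)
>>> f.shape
(31, 13)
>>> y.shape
(3, 2, 3)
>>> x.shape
(31, 13)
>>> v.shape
(3, 2, 3)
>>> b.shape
(3, 7, 11, 3)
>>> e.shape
(13, 13)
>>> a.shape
(3, 2, 7)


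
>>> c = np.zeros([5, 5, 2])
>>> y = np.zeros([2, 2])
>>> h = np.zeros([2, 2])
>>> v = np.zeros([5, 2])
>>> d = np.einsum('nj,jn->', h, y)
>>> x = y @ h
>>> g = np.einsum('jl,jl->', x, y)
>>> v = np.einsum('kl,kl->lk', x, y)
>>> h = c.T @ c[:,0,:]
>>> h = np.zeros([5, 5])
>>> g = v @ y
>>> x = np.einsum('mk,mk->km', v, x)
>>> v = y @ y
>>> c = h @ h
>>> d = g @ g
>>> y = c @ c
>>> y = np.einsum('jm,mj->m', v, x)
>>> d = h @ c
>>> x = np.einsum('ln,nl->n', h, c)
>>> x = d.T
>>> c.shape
(5, 5)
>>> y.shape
(2,)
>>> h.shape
(5, 5)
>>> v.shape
(2, 2)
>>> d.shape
(5, 5)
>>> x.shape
(5, 5)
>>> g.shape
(2, 2)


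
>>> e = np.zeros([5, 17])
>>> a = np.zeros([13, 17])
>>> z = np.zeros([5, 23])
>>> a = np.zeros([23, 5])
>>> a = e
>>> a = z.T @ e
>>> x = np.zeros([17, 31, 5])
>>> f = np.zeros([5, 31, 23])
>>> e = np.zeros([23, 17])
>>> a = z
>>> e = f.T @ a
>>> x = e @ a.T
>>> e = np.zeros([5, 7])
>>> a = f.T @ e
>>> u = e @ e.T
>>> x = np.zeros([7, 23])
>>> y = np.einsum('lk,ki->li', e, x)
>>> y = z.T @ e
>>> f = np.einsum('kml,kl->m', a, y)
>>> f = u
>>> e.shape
(5, 7)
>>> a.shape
(23, 31, 7)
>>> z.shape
(5, 23)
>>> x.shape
(7, 23)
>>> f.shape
(5, 5)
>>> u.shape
(5, 5)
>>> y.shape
(23, 7)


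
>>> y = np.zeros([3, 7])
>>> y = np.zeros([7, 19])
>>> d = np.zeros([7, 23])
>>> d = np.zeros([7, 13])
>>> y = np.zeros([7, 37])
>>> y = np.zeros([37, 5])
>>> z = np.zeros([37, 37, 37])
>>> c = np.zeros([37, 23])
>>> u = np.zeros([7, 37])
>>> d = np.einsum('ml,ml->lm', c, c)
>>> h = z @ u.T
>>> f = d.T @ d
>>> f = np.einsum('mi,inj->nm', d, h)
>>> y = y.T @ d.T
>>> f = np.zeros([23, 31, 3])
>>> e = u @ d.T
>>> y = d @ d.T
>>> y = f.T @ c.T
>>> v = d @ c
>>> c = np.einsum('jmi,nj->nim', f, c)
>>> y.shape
(3, 31, 37)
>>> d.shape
(23, 37)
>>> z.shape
(37, 37, 37)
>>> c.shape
(37, 3, 31)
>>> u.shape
(7, 37)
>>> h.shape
(37, 37, 7)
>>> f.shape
(23, 31, 3)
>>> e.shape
(7, 23)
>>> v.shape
(23, 23)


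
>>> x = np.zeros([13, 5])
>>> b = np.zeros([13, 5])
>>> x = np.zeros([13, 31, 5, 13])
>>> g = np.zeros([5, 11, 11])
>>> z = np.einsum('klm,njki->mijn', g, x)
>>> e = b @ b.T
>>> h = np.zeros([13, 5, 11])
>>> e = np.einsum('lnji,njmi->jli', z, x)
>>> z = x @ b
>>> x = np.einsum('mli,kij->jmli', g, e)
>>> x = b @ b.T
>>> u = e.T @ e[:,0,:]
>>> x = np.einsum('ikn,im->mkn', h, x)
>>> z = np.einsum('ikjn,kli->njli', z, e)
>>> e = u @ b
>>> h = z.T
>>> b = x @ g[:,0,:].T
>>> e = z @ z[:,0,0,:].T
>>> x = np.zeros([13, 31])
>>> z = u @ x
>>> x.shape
(13, 31)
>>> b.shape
(13, 5, 5)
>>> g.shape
(5, 11, 11)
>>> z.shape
(13, 11, 31)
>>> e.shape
(5, 5, 11, 5)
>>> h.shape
(13, 11, 5, 5)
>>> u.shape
(13, 11, 13)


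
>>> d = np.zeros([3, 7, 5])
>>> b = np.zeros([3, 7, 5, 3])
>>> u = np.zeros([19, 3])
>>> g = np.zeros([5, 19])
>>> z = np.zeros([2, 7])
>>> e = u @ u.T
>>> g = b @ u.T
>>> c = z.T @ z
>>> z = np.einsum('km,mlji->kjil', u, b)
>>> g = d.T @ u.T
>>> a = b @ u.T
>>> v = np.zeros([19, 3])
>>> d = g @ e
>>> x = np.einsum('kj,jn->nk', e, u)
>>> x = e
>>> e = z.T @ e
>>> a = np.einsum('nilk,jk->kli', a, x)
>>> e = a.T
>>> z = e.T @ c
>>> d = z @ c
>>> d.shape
(19, 5, 7)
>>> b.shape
(3, 7, 5, 3)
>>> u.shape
(19, 3)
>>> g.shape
(5, 7, 19)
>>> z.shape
(19, 5, 7)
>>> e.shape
(7, 5, 19)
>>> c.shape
(7, 7)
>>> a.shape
(19, 5, 7)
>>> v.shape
(19, 3)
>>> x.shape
(19, 19)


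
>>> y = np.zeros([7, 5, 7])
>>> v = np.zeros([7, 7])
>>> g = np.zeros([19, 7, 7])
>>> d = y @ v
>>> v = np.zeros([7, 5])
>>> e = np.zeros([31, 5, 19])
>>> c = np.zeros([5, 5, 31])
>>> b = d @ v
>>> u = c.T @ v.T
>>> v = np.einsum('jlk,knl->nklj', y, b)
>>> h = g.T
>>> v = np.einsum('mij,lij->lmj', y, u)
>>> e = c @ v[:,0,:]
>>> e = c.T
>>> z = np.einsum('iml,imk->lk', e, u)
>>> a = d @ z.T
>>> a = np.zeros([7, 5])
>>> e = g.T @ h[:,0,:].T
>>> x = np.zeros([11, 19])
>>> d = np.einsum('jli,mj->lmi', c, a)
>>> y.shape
(7, 5, 7)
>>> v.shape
(31, 7, 7)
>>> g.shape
(19, 7, 7)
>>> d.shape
(5, 7, 31)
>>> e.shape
(7, 7, 7)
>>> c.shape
(5, 5, 31)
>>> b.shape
(7, 5, 5)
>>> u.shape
(31, 5, 7)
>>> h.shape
(7, 7, 19)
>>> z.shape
(5, 7)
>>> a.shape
(7, 5)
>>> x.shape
(11, 19)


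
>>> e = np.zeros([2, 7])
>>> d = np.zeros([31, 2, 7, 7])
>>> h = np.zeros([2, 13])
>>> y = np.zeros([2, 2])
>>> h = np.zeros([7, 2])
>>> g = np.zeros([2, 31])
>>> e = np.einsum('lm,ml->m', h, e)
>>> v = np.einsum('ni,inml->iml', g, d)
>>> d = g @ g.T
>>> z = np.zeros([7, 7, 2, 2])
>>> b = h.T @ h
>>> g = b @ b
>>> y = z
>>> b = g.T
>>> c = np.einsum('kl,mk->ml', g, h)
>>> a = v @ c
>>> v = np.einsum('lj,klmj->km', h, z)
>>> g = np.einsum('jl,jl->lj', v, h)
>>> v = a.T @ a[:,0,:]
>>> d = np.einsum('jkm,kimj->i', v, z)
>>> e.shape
(2,)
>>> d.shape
(7,)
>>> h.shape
(7, 2)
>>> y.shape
(7, 7, 2, 2)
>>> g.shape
(2, 7)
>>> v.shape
(2, 7, 2)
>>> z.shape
(7, 7, 2, 2)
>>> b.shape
(2, 2)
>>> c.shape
(7, 2)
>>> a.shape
(31, 7, 2)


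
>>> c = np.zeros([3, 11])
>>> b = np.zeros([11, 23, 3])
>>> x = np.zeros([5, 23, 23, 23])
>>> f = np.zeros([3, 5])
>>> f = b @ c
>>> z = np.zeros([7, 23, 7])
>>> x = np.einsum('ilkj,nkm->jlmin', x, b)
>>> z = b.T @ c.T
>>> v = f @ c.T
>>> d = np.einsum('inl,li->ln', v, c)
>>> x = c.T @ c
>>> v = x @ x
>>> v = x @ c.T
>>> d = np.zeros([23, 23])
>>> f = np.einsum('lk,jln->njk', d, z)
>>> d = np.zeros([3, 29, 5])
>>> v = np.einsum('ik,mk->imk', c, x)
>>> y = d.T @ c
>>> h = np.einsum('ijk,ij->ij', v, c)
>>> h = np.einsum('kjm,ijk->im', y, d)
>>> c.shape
(3, 11)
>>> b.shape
(11, 23, 3)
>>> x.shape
(11, 11)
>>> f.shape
(3, 3, 23)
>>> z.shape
(3, 23, 3)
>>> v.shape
(3, 11, 11)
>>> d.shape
(3, 29, 5)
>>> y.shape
(5, 29, 11)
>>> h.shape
(3, 11)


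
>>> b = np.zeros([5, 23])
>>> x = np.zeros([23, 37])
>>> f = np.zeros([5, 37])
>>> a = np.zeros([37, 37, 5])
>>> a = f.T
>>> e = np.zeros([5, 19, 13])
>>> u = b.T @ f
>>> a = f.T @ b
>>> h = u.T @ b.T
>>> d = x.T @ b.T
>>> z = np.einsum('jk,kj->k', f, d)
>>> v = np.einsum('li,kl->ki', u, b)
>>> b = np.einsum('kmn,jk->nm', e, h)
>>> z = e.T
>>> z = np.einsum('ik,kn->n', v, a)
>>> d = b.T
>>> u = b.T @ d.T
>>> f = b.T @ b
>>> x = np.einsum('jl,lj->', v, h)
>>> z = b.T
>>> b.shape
(13, 19)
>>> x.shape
()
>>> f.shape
(19, 19)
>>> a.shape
(37, 23)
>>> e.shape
(5, 19, 13)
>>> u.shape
(19, 19)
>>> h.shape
(37, 5)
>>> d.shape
(19, 13)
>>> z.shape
(19, 13)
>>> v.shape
(5, 37)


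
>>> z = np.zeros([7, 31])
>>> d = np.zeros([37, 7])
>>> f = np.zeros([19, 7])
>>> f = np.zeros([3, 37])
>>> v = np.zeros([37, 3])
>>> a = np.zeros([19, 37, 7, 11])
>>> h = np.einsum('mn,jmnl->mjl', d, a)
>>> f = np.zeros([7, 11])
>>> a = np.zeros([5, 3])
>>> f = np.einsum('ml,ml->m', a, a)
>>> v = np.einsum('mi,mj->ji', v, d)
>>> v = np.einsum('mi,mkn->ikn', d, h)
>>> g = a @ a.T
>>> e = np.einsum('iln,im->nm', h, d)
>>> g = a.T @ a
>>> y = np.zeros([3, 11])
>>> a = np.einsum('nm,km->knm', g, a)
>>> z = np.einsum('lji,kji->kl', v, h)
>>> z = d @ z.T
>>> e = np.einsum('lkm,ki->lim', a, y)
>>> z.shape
(37, 37)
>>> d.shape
(37, 7)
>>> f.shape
(5,)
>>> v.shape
(7, 19, 11)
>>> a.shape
(5, 3, 3)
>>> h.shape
(37, 19, 11)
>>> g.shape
(3, 3)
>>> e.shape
(5, 11, 3)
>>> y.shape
(3, 11)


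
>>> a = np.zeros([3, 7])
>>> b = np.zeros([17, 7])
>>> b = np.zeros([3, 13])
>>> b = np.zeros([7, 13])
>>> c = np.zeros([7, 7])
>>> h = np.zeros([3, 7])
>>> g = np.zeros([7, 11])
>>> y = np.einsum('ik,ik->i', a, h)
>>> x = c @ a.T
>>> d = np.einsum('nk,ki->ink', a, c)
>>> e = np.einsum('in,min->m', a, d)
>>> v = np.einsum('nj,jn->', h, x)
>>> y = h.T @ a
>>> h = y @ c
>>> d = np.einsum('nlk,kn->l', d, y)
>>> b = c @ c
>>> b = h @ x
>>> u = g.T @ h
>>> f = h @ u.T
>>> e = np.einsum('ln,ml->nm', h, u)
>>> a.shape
(3, 7)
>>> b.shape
(7, 3)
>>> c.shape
(7, 7)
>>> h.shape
(7, 7)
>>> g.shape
(7, 11)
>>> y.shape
(7, 7)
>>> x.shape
(7, 3)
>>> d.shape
(3,)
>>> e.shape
(7, 11)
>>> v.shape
()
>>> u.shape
(11, 7)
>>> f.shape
(7, 11)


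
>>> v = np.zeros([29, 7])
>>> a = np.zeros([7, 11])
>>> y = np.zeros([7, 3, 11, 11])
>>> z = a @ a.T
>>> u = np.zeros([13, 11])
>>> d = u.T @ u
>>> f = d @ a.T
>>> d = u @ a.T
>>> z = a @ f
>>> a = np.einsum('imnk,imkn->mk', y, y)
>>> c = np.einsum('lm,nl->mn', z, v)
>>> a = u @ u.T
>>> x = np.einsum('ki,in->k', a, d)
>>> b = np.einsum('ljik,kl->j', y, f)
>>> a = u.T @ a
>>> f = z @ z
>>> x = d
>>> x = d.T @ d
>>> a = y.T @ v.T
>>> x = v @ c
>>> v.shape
(29, 7)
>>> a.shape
(11, 11, 3, 29)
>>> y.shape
(7, 3, 11, 11)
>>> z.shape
(7, 7)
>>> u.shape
(13, 11)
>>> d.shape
(13, 7)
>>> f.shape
(7, 7)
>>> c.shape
(7, 29)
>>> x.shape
(29, 29)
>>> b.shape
(3,)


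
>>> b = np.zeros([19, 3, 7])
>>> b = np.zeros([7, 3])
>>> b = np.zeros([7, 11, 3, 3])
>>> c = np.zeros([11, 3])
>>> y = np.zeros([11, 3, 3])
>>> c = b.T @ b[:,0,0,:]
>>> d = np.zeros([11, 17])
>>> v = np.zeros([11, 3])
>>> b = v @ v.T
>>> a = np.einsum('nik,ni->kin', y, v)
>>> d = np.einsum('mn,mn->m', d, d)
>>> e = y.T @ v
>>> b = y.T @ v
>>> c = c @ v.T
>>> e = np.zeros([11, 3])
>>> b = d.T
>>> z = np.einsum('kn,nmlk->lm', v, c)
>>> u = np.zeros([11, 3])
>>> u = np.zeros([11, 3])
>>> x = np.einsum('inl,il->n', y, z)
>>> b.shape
(11,)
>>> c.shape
(3, 3, 11, 11)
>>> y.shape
(11, 3, 3)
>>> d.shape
(11,)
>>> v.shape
(11, 3)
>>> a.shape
(3, 3, 11)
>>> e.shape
(11, 3)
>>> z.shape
(11, 3)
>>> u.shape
(11, 3)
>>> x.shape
(3,)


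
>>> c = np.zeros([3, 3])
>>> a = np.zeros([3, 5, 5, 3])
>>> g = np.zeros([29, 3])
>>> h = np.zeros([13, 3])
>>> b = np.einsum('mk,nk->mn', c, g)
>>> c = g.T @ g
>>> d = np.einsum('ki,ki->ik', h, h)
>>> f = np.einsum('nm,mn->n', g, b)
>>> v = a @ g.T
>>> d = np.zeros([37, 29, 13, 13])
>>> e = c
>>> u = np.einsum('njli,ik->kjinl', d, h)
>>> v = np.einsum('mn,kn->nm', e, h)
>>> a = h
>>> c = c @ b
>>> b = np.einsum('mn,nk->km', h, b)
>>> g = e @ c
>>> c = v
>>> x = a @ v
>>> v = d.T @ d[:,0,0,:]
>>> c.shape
(3, 3)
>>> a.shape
(13, 3)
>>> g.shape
(3, 29)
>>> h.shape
(13, 3)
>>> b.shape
(29, 13)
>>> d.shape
(37, 29, 13, 13)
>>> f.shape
(29,)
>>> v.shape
(13, 13, 29, 13)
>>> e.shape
(3, 3)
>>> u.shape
(3, 29, 13, 37, 13)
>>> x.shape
(13, 3)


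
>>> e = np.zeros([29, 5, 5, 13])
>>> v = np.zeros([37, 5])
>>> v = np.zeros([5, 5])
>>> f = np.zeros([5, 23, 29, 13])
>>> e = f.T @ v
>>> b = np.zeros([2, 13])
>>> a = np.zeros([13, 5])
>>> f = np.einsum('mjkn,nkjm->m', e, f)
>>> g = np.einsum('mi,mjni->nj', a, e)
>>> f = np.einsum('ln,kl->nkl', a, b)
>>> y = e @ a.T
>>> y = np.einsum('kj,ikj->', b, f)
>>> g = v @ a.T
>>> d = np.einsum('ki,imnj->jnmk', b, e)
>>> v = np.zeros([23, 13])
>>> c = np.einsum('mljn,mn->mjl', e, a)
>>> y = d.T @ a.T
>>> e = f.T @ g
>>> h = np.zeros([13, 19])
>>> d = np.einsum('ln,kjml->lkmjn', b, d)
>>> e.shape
(13, 2, 13)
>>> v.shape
(23, 13)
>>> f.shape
(5, 2, 13)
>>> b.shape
(2, 13)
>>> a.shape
(13, 5)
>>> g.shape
(5, 13)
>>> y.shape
(2, 29, 23, 13)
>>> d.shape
(2, 5, 29, 23, 13)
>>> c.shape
(13, 23, 29)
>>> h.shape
(13, 19)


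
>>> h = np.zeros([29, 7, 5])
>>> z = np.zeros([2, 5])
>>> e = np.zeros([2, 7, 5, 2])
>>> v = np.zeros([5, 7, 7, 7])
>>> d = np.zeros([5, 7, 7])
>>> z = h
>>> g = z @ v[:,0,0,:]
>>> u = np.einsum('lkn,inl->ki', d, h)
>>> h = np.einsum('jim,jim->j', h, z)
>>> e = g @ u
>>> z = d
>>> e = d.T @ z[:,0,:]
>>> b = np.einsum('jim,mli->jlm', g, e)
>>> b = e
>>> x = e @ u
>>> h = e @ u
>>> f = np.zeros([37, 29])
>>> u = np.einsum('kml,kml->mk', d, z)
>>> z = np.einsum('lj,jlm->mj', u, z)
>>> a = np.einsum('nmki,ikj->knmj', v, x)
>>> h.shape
(7, 7, 29)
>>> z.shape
(7, 5)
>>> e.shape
(7, 7, 7)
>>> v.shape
(5, 7, 7, 7)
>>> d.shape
(5, 7, 7)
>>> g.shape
(29, 7, 7)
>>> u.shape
(7, 5)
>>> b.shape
(7, 7, 7)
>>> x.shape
(7, 7, 29)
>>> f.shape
(37, 29)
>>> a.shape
(7, 5, 7, 29)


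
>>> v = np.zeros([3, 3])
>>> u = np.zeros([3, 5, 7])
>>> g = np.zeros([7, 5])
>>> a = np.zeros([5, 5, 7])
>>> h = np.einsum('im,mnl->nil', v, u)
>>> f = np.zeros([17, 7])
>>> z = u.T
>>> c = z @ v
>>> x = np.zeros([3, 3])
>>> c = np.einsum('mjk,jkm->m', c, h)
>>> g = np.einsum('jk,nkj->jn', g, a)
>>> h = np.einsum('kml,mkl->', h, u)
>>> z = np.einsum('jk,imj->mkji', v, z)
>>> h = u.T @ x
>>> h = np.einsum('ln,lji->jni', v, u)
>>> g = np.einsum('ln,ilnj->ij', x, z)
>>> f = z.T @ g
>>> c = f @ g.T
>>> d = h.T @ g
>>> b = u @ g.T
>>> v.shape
(3, 3)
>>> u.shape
(3, 5, 7)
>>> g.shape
(5, 7)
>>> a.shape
(5, 5, 7)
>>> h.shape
(5, 3, 7)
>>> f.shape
(7, 3, 3, 7)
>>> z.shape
(5, 3, 3, 7)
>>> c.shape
(7, 3, 3, 5)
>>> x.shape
(3, 3)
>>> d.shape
(7, 3, 7)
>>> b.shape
(3, 5, 5)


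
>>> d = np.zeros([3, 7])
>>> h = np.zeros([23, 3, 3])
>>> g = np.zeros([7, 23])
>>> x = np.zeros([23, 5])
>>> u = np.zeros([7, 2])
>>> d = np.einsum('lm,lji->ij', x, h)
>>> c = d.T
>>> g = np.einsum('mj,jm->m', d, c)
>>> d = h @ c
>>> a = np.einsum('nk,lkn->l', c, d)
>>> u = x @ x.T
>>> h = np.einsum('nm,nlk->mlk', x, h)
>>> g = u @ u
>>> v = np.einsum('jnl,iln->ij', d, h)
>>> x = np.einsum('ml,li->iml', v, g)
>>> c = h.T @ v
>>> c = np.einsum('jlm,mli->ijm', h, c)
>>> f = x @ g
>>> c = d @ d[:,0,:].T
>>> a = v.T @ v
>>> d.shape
(23, 3, 3)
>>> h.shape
(5, 3, 3)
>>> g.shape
(23, 23)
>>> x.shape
(23, 5, 23)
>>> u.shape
(23, 23)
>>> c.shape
(23, 3, 23)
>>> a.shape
(23, 23)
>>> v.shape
(5, 23)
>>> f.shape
(23, 5, 23)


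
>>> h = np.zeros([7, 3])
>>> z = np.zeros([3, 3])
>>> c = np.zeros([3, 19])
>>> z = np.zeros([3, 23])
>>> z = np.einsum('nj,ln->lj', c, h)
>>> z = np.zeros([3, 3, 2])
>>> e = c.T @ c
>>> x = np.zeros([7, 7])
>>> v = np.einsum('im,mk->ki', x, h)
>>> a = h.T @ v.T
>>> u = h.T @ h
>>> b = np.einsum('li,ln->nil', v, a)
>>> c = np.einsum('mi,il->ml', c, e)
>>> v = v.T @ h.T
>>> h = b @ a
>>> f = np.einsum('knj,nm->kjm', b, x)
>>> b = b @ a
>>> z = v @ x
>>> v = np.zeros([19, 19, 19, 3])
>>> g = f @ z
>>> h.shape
(3, 7, 3)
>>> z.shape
(7, 7)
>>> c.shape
(3, 19)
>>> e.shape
(19, 19)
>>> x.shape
(7, 7)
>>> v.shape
(19, 19, 19, 3)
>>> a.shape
(3, 3)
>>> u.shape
(3, 3)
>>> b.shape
(3, 7, 3)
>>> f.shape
(3, 3, 7)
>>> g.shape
(3, 3, 7)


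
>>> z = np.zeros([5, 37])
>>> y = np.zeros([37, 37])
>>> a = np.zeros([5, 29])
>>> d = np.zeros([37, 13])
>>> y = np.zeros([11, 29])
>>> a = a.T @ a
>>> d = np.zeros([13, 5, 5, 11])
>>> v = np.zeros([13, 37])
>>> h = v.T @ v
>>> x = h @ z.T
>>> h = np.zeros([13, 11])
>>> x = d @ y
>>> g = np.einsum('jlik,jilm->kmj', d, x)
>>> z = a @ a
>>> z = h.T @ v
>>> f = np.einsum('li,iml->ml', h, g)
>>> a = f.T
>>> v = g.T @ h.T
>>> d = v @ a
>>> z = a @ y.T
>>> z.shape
(13, 11)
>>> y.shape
(11, 29)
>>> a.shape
(13, 29)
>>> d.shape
(13, 29, 29)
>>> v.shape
(13, 29, 13)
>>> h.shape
(13, 11)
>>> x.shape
(13, 5, 5, 29)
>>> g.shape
(11, 29, 13)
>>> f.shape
(29, 13)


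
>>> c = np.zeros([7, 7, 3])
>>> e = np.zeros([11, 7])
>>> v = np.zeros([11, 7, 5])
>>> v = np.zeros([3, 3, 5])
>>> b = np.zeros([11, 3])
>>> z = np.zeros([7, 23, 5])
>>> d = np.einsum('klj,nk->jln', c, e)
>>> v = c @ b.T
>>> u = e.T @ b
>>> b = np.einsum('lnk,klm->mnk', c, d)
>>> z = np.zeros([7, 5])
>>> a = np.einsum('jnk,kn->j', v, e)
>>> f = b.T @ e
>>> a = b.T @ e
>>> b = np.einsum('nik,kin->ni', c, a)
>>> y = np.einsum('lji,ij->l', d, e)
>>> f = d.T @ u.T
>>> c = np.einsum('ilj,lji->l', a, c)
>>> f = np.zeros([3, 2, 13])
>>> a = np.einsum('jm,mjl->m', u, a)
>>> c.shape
(7,)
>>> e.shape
(11, 7)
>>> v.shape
(7, 7, 11)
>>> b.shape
(7, 7)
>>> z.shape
(7, 5)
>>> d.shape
(3, 7, 11)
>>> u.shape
(7, 3)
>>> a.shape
(3,)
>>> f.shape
(3, 2, 13)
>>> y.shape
(3,)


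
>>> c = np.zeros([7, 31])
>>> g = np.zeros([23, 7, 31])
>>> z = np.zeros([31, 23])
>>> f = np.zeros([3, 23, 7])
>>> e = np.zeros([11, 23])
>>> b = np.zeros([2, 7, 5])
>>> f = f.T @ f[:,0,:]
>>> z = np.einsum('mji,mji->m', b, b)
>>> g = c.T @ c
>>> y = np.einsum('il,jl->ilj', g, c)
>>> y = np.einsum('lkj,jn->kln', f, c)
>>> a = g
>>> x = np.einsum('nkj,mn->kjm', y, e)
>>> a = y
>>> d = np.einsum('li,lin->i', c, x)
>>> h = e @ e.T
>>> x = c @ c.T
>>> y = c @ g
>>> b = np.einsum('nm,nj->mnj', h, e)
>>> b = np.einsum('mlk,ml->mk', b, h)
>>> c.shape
(7, 31)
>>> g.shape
(31, 31)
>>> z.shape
(2,)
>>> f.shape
(7, 23, 7)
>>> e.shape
(11, 23)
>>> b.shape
(11, 23)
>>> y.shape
(7, 31)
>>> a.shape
(23, 7, 31)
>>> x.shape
(7, 7)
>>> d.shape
(31,)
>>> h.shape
(11, 11)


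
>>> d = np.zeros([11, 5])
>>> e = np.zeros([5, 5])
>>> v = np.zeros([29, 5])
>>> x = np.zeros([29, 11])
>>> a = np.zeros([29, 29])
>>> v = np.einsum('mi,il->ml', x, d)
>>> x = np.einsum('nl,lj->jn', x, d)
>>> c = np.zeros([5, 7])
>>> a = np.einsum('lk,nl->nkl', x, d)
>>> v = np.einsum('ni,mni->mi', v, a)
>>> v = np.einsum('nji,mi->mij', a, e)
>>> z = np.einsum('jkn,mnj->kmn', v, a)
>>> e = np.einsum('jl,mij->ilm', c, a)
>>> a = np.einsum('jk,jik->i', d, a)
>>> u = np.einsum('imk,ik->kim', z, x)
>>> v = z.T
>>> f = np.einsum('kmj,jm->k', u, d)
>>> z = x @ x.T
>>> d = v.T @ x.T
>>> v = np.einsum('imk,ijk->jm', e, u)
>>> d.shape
(5, 11, 5)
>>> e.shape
(29, 7, 11)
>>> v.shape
(5, 7)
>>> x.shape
(5, 29)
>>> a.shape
(29,)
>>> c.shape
(5, 7)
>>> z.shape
(5, 5)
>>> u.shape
(29, 5, 11)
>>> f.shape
(29,)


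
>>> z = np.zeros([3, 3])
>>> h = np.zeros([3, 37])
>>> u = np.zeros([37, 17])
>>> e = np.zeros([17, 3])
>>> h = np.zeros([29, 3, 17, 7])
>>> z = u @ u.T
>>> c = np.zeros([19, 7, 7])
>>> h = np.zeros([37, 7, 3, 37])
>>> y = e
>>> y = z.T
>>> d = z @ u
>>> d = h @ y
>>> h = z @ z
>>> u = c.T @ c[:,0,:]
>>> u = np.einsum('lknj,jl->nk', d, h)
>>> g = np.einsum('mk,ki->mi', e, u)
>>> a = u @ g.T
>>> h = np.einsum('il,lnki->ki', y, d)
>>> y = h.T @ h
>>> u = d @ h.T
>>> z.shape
(37, 37)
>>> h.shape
(3, 37)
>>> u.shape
(37, 7, 3, 3)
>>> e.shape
(17, 3)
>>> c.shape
(19, 7, 7)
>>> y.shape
(37, 37)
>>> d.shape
(37, 7, 3, 37)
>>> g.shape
(17, 7)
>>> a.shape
(3, 17)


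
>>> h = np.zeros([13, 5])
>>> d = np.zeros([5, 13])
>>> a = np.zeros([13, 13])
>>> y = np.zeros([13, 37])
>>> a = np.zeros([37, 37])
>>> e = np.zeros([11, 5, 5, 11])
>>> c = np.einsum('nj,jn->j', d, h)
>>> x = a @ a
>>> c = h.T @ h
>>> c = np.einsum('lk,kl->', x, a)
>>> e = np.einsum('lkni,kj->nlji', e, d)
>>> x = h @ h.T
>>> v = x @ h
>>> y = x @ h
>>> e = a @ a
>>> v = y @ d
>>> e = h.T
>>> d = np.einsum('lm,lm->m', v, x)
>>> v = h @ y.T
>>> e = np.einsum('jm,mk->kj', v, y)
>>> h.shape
(13, 5)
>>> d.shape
(13,)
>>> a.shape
(37, 37)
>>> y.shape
(13, 5)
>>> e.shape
(5, 13)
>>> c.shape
()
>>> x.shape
(13, 13)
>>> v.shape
(13, 13)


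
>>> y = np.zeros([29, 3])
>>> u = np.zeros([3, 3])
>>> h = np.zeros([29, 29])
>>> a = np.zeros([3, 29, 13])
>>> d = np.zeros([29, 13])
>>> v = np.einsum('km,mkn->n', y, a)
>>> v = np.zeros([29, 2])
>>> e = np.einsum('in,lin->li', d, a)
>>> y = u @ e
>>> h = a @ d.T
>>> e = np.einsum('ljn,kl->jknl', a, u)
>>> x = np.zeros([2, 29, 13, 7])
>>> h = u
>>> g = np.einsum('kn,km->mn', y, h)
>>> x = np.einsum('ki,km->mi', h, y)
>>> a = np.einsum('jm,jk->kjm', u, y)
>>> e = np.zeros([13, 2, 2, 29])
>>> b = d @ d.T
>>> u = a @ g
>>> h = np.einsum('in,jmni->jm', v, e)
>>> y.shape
(3, 29)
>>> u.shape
(29, 3, 29)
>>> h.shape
(13, 2)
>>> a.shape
(29, 3, 3)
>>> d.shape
(29, 13)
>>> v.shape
(29, 2)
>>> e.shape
(13, 2, 2, 29)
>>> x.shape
(29, 3)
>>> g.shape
(3, 29)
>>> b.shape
(29, 29)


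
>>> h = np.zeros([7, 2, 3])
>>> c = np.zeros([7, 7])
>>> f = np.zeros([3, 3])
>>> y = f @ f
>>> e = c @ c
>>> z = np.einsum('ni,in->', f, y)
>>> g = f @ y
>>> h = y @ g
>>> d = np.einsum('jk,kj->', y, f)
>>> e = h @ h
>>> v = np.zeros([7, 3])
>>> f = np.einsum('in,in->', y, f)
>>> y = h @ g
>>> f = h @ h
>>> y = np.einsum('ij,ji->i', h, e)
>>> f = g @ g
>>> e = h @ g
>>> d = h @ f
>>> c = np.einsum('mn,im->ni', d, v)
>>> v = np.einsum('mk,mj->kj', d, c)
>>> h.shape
(3, 3)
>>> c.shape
(3, 7)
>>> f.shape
(3, 3)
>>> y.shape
(3,)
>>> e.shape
(3, 3)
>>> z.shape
()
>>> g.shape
(3, 3)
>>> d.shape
(3, 3)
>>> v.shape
(3, 7)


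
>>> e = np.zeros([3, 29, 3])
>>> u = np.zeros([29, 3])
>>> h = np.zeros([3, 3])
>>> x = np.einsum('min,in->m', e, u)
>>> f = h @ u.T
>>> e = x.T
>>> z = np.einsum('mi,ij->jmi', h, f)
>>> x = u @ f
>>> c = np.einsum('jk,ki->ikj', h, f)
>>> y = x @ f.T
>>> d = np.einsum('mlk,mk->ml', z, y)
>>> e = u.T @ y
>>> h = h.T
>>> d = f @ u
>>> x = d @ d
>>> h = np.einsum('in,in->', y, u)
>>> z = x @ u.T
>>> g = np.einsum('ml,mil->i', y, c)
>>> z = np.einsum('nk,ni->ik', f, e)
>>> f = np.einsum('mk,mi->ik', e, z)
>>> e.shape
(3, 3)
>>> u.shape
(29, 3)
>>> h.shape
()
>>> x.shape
(3, 3)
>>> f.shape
(29, 3)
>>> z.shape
(3, 29)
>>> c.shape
(29, 3, 3)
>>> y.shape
(29, 3)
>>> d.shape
(3, 3)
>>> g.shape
(3,)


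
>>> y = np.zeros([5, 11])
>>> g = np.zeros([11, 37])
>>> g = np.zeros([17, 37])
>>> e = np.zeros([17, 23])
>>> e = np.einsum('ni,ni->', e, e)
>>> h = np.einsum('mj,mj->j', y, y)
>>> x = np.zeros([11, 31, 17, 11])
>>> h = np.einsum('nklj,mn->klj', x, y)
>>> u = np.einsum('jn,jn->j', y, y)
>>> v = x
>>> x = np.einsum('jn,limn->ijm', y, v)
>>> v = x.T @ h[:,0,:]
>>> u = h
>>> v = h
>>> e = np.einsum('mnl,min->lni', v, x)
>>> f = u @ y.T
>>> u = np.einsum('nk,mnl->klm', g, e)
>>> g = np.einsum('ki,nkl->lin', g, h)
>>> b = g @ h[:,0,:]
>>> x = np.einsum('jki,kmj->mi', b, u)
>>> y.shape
(5, 11)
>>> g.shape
(11, 37, 31)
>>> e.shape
(11, 17, 5)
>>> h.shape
(31, 17, 11)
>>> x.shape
(5, 11)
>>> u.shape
(37, 5, 11)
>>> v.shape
(31, 17, 11)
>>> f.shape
(31, 17, 5)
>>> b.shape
(11, 37, 11)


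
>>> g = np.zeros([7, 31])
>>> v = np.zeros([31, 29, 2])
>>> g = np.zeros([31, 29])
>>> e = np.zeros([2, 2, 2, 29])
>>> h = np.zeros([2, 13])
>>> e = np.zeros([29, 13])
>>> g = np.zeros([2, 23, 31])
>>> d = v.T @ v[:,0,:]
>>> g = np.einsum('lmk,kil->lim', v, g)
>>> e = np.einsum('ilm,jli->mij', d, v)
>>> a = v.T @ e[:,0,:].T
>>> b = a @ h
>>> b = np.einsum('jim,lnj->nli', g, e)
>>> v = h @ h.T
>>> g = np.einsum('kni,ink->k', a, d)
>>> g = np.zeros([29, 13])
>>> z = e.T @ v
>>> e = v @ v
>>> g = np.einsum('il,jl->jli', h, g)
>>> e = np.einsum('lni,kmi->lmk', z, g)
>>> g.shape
(29, 13, 2)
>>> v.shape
(2, 2)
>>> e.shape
(31, 13, 29)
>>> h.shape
(2, 13)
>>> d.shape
(2, 29, 2)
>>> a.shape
(2, 29, 2)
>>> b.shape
(2, 2, 23)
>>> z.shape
(31, 2, 2)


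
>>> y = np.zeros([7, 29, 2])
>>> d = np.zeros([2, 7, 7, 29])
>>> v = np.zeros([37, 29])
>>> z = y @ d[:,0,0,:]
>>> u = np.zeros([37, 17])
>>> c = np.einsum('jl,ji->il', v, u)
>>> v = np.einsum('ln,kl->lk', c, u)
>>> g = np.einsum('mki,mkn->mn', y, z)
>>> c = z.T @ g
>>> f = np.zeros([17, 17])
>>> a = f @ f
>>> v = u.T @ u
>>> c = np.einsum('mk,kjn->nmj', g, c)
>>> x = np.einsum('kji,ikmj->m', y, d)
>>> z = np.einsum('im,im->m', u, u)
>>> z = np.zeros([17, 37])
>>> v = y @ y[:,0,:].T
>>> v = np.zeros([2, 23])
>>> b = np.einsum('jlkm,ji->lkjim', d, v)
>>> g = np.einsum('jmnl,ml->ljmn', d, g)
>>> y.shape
(7, 29, 2)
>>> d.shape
(2, 7, 7, 29)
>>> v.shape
(2, 23)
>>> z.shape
(17, 37)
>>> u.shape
(37, 17)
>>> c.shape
(29, 7, 29)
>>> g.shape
(29, 2, 7, 7)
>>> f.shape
(17, 17)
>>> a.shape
(17, 17)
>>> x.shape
(7,)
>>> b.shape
(7, 7, 2, 23, 29)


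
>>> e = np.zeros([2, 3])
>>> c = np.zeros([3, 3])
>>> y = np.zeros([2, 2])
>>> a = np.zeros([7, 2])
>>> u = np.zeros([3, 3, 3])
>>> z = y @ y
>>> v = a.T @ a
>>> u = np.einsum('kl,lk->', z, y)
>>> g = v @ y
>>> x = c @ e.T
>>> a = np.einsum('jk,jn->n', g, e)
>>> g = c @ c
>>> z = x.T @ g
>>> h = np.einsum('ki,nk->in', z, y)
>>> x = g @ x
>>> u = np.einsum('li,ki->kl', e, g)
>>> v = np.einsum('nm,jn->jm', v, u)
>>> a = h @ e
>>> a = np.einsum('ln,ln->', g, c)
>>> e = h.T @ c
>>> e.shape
(2, 3)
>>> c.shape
(3, 3)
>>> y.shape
(2, 2)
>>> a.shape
()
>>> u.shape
(3, 2)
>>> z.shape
(2, 3)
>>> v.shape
(3, 2)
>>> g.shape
(3, 3)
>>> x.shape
(3, 2)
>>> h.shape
(3, 2)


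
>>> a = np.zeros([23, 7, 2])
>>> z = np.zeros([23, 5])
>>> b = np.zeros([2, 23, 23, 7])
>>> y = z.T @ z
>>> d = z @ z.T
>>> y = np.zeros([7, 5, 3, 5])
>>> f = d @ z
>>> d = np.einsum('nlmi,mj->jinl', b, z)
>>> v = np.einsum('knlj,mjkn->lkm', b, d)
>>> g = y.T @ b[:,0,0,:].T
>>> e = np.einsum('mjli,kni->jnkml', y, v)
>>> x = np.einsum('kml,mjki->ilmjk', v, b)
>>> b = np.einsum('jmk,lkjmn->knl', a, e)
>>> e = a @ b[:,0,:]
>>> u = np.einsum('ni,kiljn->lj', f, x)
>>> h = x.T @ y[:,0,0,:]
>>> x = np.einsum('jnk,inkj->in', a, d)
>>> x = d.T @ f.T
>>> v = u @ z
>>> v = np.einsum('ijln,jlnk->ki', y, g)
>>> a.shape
(23, 7, 2)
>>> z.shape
(23, 5)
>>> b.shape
(2, 3, 5)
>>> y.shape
(7, 5, 3, 5)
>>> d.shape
(5, 7, 2, 23)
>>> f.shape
(23, 5)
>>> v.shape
(2, 7)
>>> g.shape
(5, 3, 5, 2)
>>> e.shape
(23, 7, 5)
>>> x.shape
(23, 2, 7, 23)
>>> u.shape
(2, 23)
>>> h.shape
(23, 23, 2, 5, 5)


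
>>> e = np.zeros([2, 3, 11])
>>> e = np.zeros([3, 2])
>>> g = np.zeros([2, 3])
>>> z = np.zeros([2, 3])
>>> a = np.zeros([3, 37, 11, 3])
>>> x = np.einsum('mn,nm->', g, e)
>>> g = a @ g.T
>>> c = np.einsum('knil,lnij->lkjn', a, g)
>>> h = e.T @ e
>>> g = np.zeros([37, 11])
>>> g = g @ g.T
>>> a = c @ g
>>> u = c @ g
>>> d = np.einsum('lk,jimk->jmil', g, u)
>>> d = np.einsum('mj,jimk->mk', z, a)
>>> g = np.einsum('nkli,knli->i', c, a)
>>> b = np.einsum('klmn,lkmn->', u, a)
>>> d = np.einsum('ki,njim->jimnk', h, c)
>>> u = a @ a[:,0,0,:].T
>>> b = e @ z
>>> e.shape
(3, 2)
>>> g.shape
(37,)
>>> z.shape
(2, 3)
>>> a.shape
(3, 3, 2, 37)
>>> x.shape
()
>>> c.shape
(3, 3, 2, 37)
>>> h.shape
(2, 2)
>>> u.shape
(3, 3, 2, 3)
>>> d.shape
(3, 2, 37, 3, 2)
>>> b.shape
(3, 3)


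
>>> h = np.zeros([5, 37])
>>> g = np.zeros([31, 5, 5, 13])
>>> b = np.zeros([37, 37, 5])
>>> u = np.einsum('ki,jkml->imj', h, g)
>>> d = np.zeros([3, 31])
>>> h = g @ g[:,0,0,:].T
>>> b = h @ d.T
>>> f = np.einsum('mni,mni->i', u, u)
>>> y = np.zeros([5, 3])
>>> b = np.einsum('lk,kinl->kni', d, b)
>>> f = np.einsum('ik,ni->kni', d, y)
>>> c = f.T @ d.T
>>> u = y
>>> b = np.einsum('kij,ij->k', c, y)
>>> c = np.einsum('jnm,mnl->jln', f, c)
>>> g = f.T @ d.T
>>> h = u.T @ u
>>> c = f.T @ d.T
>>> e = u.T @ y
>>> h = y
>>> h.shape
(5, 3)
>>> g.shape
(3, 5, 3)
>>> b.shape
(3,)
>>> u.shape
(5, 3)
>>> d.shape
(3, 31)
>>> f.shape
(31, 5, 3)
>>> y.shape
(5, 3)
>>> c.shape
(3, 5, 3)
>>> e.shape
(3, 3)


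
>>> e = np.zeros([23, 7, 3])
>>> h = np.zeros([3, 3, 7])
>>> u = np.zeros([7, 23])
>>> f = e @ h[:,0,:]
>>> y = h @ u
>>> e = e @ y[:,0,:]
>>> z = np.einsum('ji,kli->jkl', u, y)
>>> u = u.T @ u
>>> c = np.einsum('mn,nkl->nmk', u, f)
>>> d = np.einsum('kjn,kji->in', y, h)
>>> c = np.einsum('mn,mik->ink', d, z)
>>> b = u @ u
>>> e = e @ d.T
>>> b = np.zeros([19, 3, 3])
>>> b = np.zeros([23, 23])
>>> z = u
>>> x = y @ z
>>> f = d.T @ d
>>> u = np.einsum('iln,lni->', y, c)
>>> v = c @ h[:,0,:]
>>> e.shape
(23, 7, 7)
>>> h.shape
(3, 3, 7)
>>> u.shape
()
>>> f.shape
(23, 23)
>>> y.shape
(3, 3, 23)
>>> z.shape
(23, 23)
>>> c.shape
(3, 23, 3)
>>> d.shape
(7, 23)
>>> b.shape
(23, 23)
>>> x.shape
(3, 3, 23)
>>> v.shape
(3, 23, 7)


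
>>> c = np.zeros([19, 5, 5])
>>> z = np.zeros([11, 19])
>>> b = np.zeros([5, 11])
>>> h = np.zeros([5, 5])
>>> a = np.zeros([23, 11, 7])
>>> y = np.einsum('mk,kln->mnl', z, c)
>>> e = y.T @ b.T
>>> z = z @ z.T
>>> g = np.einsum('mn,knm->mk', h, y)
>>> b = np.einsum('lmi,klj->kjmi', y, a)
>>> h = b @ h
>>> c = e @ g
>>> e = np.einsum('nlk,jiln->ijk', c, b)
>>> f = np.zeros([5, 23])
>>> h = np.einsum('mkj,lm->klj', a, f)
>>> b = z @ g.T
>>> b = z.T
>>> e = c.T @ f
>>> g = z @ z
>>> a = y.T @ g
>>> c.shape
(5, 5, 11)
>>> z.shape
(11, 11)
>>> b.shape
(11, 11)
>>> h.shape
(11, 5, 7)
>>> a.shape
(5, 5, 11)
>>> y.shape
(11, 5, 5)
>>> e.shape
(11, 5, 23)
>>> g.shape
(11, 11)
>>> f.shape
(5, 23)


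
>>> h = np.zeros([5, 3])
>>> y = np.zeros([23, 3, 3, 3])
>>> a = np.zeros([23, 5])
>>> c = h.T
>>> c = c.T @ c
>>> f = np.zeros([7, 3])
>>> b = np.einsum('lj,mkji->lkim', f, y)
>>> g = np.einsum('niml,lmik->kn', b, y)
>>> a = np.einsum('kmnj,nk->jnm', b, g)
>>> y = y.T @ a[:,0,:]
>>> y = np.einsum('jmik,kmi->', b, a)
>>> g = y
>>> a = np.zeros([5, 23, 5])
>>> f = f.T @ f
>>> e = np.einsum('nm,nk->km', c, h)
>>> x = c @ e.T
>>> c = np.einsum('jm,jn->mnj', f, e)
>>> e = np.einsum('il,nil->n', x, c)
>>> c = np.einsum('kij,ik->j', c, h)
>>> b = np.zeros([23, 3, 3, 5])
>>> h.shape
(5, 3)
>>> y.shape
()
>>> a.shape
(5, 23, 5)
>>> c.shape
(3,)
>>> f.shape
(3, 3)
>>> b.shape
(23, 3, 3, 5)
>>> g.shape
()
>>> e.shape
(3,)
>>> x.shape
(5, 3)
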